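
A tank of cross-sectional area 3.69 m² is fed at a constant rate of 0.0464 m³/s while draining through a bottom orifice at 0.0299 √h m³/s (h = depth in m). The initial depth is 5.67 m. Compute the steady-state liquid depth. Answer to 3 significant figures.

2.41 m

Volume balance on the tank: A dh/dt = Q_in − 0.0299 √h. At steady state dh/dt = 0:
Q_in = 0.0299 √h_ss ⇒ √h_ss = 0.0464/0.0299 = 1.5518.
h_ss = 1.5518² = 2.4082 m. (Since h₀ = 5.67 m > h_ss, the level will fall toward this value.)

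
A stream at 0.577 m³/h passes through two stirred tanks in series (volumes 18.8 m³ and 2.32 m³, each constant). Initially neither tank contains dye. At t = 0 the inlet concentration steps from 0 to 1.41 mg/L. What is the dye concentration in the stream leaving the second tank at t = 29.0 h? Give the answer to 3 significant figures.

0.750 mg/L

Species balance on tank i: dCᵢ/dt = (Cᵢ₋₁ − Cᵢ)/τᵢ with τᵢ = Vᵢ/Q.
τ₁ = 18.8/0.577 = 32.582 h; τ₂ = 2.32/0.577 = 4.0208 h.
Solving the cascade with C₁(0)=C₂(0)=0 gives C₂(t) = C_in[1 − (τ₁ e^(−t/τ₁) − τ₂ e^(−t/τ₂))/(τ₁ − τ₂)].
At t = 29.0: e^(−t/τ₁) = 0.41063, e^(−t/τ₂) = 0.00073731.
C₂ = 1.41·[1 − (32.582·0.41063 − 4.0208·0.00073731)/(28.562)] = 1.41·0.53166 = 0.74964 mg/L.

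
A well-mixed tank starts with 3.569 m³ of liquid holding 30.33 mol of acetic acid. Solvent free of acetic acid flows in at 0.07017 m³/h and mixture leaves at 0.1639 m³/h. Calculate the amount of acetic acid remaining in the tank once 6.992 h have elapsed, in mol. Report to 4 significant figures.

Total volume: dV/dt = Q_in − Q_out = -0.0937300 m³/h, so V(t) = 3.569 − 0.0937300 t and V(6.992) = 2.91364 m³.
Species balance (pure solvent in): dm/dt = −Q_out · m/V(t).
Separate: dm/m = −Q_out dt/V(t) ⇒ ln(m/m₀) = −(Q_out/(Q_in−Q_out)) ln(V/V₀).
m = m₀ (V₀/V)^(Q_out/(Q_in−Q_out)) = 30.33 × (3.569/2.91364)^(-1.74864) = 21.2715 mol.

21.27 mol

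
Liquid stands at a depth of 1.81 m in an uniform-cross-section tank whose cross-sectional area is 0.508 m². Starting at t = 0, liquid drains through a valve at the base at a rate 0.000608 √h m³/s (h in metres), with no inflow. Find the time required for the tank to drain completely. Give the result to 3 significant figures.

2250 s

A dh/dt = −Q_out = −0.000608 √h.
∫ h^(−1/2) dh = −(0.000608/A) ∫ dt, giving 2√h = 2√h₀ − (0.000608/A) t.
Tank is empty when √h = 0: t_empty = 2A√h₀/0.000608.
t_empty = 2·0.508·√1.81/0.000608 = 1.0160·1.3454/0.000608 = 2248.2 s.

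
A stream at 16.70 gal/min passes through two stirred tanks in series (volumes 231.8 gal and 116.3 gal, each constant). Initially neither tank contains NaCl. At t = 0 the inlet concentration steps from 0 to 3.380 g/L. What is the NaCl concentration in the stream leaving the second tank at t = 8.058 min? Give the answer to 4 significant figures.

0.6541 g/L

Species balance on tank i: dCᵢ/dt = (Cᵢ₋₁ − Cᵢ)/τᵢ with τᵢ = Vᵢ/Q.
τ₁ = 231.8/16.70 = 13.8802 min; τ₂ = 116.3/16.70 = 6.96407 min.
Solving the cascade with C₁(0)=C₂(0)=0 gives C₂(t) = C_in[1 − (τ₁ e^(−t/τ₁) − τ₂ e^(−t/τ₂))/(τ₁ − τ₂)].
At t = 8.058: e^(−t/τ₁) = 0.559597, e^(−t/τ₂) = 0.314402.
C₂ = 3.380·[1 − (13.8802·0.559597 − 6.96407·0.314402)/(6.91617)] = 3.380·0.193509 = 0.654061 g/L.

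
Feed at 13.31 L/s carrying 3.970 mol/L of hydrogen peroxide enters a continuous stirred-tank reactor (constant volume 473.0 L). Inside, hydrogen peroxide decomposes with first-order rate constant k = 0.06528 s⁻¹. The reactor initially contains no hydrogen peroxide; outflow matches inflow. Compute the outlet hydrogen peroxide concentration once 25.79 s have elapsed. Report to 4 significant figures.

Accumulation = in − out − consumed: V dC/dt = Q C_in − Q C − k V C.
This is linear with rate a = Q/V + k = 0.0934195 s⁻¹.
C_ss = Q C_in/(Q + kV) = 1.19583 mol/L; C(t) = C_ss + (C₀ − C_ss) e^(−a t).
C(25.79) = 1.19583 + (-1.19583)·e^(−0.0934195·25.79) = 1.19583 + (-1.19583)·0.0898791 = 1.08835 mol/L.

1.088 mol/L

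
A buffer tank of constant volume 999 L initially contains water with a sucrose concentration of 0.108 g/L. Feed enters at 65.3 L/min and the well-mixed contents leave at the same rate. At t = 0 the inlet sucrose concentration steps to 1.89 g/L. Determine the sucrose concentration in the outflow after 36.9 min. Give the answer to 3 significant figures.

Species balance on the tank: V dC/dt = Q(C_in − C).
Time constant τ = V/Q = 999/65.3 = 15.299 min.
This is linear first-order; C(t) = C_in + (C₀ − C_in) e^(−t/τ).
C(36.9) = 1.89 + (0.108 − 1.89)·e^(−36.9/15.299) = 1.89 + (-1.7820)·0.089637 = 1.7303 g/L.

1.73 g/L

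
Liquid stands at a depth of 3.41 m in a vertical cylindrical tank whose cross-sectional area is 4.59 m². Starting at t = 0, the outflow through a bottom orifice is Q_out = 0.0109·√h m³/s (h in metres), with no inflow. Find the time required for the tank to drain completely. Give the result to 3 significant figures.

1560 s

Accumulation of liquid (constant cross-section A): A dh/dt = −0.0109 √h.
This is separable: 2 d(√h)/dt = −0.0109/A, so √h = √h₀ − (0.0109/(2A)) t.
Tank is empty when √h = 0: t_empty = 2A√h₀/0.0109.
t_empty = 2·4.59·√3.41/0.0109 = 9.1800·1.8466/0.0109 = 1555.2 s.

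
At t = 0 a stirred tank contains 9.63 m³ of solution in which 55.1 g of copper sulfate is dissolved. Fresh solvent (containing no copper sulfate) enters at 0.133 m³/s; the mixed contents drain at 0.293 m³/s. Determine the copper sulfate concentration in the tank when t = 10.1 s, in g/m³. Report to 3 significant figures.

4.91 g/m³

Total volume: dV/dt = Q_in − Q_out = -0.16000 m³/s, so V(t) = 9.63 − 0.16000 t and V(10.1) = 8.0140 m³.
No copper sulfate enters, so dm/dt = −Q_out · (m/V).
Separate: dm/m = −Q_out dt/V(t) ⇒ ln(m/m₀) = −(Q_out/(Q_in−Q_out)) ln(V/V₀).
m = m₀ (V₀/V)^(Q_out/(Q_in−Q_out)) = 55.1 × (9.63/8.0140)^(-1.8313) = 39.360 g.
C = m/V = 39.360/8.0140 = 4.9115 g/m³.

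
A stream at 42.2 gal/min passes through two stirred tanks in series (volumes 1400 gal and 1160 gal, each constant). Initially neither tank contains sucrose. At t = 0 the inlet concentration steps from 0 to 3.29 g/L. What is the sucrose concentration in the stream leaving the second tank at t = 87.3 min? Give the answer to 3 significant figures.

Species balance on tank i: dCᵢ/dt = (Cᵢ₋₁ − Cᵢ)/τᵢ with τᵢ = Vᵢ/Q.
τ₁ = 1400/42.2 = 33.175 min; τ₂ = 1160/42.2 = 27.488 min.
Tank 1: C₁ = C_in(1 − e^(−t/τ₁)). Tank 2 (τ₁ ≠ τ₂): C₂ = C_in[1 − (τ₁ e^(−t/τ₁) − τ₂ e^(−t/τ₂))/(τ₁ − τ₂)].
At t = 87.3: e^(−t/τ₁) = 0.071972, e^(−t/τ₂) = 0.041756.
C₂ = 3.29·[1 − (33.175·0.071972 − 27.488·0.041756)/(5.6872)] = 3.29·0.78198 = 2.5727 g/L.

2.57 g/L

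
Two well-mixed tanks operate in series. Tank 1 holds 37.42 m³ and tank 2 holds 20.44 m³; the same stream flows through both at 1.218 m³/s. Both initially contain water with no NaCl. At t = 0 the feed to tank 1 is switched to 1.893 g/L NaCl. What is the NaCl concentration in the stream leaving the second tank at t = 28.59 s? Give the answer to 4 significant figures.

Each tank obeys Vᵢ dCᵢ/dt = Q(Cᵢ₋₁ − Cᵢ), so τᵢ = Vᵢ/Q.
τ₁ = 37.42/1.218 = 30.7225 s; τ₂ = 20.44/1.218 = 16.7816 s.
Tank 1: C₁ = C_in(1 − e^(−t/τ₁)). Tank 2 (τ₁ ≠ τ₂): C₂ = C_in[1 − (τ₁ e^(−t/τ₁) − τ₂ e^(−t/τ₂))/(τ₁ − τ₂)].
At t = 28.59: e^(−t/τ₁) = 0.394322, e^(−t/τ₂) = 0.182018.
C₂ = 1.893·[1 − (30.7225·0.394322 − 16.7816·0.182018)/(13.9409)] = 1.893·0.350114 = 0.662765 g/L.

0.6628 g/L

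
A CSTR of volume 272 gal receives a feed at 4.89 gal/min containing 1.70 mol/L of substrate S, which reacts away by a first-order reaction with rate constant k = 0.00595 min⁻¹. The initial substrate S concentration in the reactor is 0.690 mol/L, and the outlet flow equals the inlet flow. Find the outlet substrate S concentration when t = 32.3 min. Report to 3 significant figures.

1.01 mol/L

V dC/dt = Q(C_in − C) − k V C.
dC/dt = (Q/V) C_in − (Q/V + k) C; effective rate a = Q/V + k = 0.017978 + 0.00595 = 0.023928 min⁻¹.
C_ss = Q C_in/(Q + kV) = 1.2773 mol/L; C(t) = C_ss + (C₀ − C_ss) e^(−a t).
C(32.3) = 1.2773 + (-0.58727)·e^(−0.023928·32.3) = 1.2773 + (-0.58727)·0.46168 = 1.0061 mol/L.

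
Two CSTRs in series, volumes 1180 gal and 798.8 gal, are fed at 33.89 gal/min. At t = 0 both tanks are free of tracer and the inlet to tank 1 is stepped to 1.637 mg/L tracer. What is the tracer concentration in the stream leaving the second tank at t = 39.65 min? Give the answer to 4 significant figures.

0.6523 mg/L

Time constants: τᵢ = Vᵢ/Q for each well-mixed tank.
τ₁ = 1180/33.89 = 34.8185 min; τ₂ = 798.8/33.89 = 23.5704 min.
Solving the cascade with C₁(0)=C₂(0)=0 gives C₂(t) = C_in[1 − (τ₁ e^(−t/τ₁) − τ₂ e^(−t/τ₂))/(τ₁ − τ₂)].
At t = 39.65: e^(−t/τ₁) = 0.320215, e^(−t/τ₂) = 0.185965.
C₂ = 1.637·[1 − (34.8185·0.320215 − 23.5704·0.185965)/(11.2482)] = 1.637·0.398465 = 0.652287 mg/L.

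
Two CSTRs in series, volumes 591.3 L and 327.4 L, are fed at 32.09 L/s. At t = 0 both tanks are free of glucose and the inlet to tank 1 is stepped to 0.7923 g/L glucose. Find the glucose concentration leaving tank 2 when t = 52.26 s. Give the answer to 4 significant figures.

0.6940 g/L

Each tank obeys Vᵢ dCᵢ/dt = Q(Cᵢ₋₁ − Cᵢ), so τᵢ = Vᵢ/Q.
τ₁ = 591.3/32.09 = 18.4263 s; τ₂ = 327.4/32.09 = 10.2026 s.
Solving the cascade with C₁(0)=C₂(0)=0 gives C₂(t) = C_in[1 − (τ₁ e^(−t/τ₁) − τ₂ e^(−t/τ₂))/(τ₁ − τ₂)].
At t = 52.26: e^(−t/τ₁) = 0.0586503, e^(−t/τ₂) = 0.00596261.
C₂ = 0.7923·[1 − (18.4263·0.0586503 − 10.2026·0.00596261)/(8.22375)] = 0.7923·0.875984 = 0.694042 g/L.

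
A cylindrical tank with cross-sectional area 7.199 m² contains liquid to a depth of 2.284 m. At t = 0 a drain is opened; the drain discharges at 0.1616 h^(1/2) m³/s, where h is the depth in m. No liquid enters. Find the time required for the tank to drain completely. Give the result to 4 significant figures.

134.7 s

A dh/dt = −Q_out = −0.1616 √h.
Separate and integrate: 2(√h − √h₀) = −(0.1616/A) t.
Set h = 0: 2√h₀ = (0.1616/A) t_empty ⇒ t_empty = 2A√h₀/0.1616.
t_empty = 2·7.199·√2.284/0.1616 = 14.3980·1.51129/0.1616 = 134.651 s.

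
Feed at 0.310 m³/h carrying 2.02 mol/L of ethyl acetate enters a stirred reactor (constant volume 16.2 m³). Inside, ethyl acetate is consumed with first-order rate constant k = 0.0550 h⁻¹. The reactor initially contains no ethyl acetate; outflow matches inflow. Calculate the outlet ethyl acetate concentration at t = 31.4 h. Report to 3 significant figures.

Accumulation = in − out − consumed: V dC/dt = Q C_in − Q C − k V C.
This is linear with rate a = Q/V + k = 0.074136 h⁻¹.
C_ss = Q C_in/(Q + kV) = 0.52140 mol/L; C(t) = C_ss + (C₀ − C_ss) e^(−a t).
C(31.4) = 0.52140 + (-0.52140)·e^(−0.074136·31.4) = 0.52140 + (-0.52140)·0.097504 = 0.47056 mol/L.

0.471 mol/L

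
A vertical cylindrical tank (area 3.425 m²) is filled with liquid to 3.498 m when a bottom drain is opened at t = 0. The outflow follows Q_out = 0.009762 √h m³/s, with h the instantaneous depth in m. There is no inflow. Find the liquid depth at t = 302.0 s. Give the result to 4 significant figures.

2.073 m

A dh/dt = −Q_out = −0.009762 √h.
Separate and integrate: 2(√h − √h₀) = −(0.009762/A) t.
√h = √3.498 − 0.009762·302.0/(2·3.425) = 1.87029 − 0.430383 = 1.43991.
h = 1.43991² = 2.07334 m.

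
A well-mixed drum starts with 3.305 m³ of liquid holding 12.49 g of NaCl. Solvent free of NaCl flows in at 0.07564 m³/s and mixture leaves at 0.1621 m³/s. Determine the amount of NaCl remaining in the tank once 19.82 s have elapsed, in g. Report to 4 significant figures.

3.173 g

Total volume: dV/dt = Q_in − Q_out = -0.0864600 m³/s, so V(t) = 3.305 − 0.0864600 t and V(19.82) = 1.59136 m³.
No NaCl enters, so dm/dt = −Q_out · (m/V).
dm/m = −Q_out dt/(V₀ − 0.0864600 t); integrating gives ln(m/m₀) = −(Q_out/(Q_in−Q_out)) ln(V/V₀).
m = m₀ (V₀/V)^(Q_out/(Q_in−Q_out)) = 12.49 × (3.305/1.59136)^(-1.87486) = 3.17307 g.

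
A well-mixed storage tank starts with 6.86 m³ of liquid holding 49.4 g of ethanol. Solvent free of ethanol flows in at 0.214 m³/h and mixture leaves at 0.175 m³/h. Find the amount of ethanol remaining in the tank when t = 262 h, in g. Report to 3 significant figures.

Total volume: dV/dt = Q_in − Q_out = 0.039000 m³/h, so V(t) = 6.86 + 0.039000 t and V(262) = 17.078 m³.
Solute balance: dm/dt = 0 − Q_out C = −Q_out m/V(t).
dm/m = −Q_out dt/(V₀ + 0.039000 t); integrating gives ln(m/m₀) = −(Q_out/(Q_in−Q_out)) ln(V/V₀).
m = m₀ (V₀/V)^(Q_out/(Q_in−Q_out)) = 49.4 × (6.86/17.078)^(4.4872) = 0.82470 g.

0.825 g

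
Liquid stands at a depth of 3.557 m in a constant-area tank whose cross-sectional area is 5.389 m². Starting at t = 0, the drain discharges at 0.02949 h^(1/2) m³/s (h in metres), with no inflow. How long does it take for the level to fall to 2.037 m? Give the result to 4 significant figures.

A dh/dt = −Q_out = −0.02949 √h.
This is separable: 2 d(√h)/dt = −0.02949/A, so √h = √h₀ − (0.02949/(2A)) t.
t = 2A(√h₀ − √h)/0.02949 = 2·5.389·(√3.557 − √2.037)/0.02949
  = 10.7780 × (1.88600 − 1.42724) / 0.02949 = 167.670 s.

167.7 s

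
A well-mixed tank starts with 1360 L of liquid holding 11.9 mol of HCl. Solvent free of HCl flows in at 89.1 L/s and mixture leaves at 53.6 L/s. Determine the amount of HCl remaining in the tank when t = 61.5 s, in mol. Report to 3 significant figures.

2.80 mol

Let m(t) be the amount of HCl. Volume: V(t) = V₀ + (Q_in − Q_out) t = 1360 + 35.500 t; V(61.5) = 3543.2 L.
No HCl enters, so dm/dt = −Q_out · (m/V).
Separate: dm/m = −Q_out dt/V(t) ⇒ ln(m/m₀) = −(Q_out/(Q_in−Q_out)) ln(V/V₀).
m = m₀ (V₀/V)^(Q_out/(Q_in−Q_out)) = 11.9 × (1360/3543.2)^(1.5099) = 2.8032 mol.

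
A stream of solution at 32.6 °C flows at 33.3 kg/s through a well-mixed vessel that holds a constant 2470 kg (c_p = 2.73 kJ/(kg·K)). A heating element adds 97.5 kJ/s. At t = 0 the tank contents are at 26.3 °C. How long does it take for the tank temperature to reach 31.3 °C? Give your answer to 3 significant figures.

84.1 s

Energy balance: M c_p dT/dt = ṁ c_p (T_in − T) + 97.5.
τ = M/ṁ = 74.174 s; T_ss = T_in + Q̇/(ṁ c_p) = 33.673 °C.
T(t) = T_ss + (T₀ − T_ss) e^(−t/τ). Set T = 31.3:
e^(−t/τ) = (31.3 − 33.673)/(26.3 − 33.673) = 0.32180
t = −74.174 · ln(0.32180) = 84.100 s.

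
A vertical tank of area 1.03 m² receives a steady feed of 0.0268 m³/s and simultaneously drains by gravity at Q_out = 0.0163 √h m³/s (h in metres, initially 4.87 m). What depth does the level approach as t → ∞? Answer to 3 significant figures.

Mass balance (ρ constant): A dh/dt = Q_in − 0.0163 √h. At steady state dh/dt = 0:
Q_in = 0.0163 √h_ss ⇒ √h_ss = 0.0268/0.0163 = 1.6442.
h_ss = 1.6442² = 2.7033 m. (Since h₀ = 4.87 m > h_ss, the level will fall toward this value.)

2.70 m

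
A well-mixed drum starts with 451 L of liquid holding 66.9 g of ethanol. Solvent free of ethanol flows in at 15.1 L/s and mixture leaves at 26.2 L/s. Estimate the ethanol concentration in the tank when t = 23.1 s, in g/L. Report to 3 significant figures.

Let m(t) be the amount of ethanol. Volume: V(t) = V₀ + (Q_in − Q_out) t = 451 − 11.100 t; V(23.1) = 194.59 L.
Species balance (pure solvent in): dm/dt = −Q_out · m/V(t).
Separate: dm/m = −Q_out dt/V(t) ⇒ ln(m/m₀) = −(Q_out/(Q_in−Q_out)) ln(V/V₀).
m = m₀ (V₀/V)^(Q_out/(Q_in−Q_out)) = 66.9 × (451/194.59)^(-2.3604) = 9.1995 g.
C = m/V = 9.1995/194.59 = 0.047276 g/L.

0.0473 g/L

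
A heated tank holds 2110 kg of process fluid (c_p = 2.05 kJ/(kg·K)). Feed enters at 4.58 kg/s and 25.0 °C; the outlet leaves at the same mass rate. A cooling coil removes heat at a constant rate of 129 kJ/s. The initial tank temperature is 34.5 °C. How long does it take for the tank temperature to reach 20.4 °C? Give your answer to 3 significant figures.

Unsteady energy balance on the tank contents: M c_p dT/dt = ṁ c_p (T_in − T) − 129.
τ = M/ṁ = 460.70 s; T_ss = T_in − Q̇/(ṁ c_p) = 11.261 °C.
T(t) = T_ss + (T₀ − T_ss) e^(−t/τ). Set T = 20.4:
e^(−t/τ) = (20.4 − 11.261)/(34.5 − 11.261) = 0.39327
t = −460.70 · ln(0.39327) = 429.95 s.

430 s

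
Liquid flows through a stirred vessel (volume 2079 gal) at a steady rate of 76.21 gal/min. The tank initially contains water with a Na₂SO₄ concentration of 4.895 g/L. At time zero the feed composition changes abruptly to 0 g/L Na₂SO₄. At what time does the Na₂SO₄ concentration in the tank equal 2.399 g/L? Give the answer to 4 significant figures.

19.45 min

Species balance: V dC/dt = Q(C_in − C) ⇒ τ = V/Q = 27.2799 min.
C(t) = C_in + (C₀ − C_in) e^(−t/τ). Set C = 2.399 and solve for t:
e^(−t/τ) = (C − C_in)/(C₀ − C_in) = (2.399 − 0)/(4.895 − 0) = 0.490092
t = −τ ln(…) = 27.2799 × 0.713162 = 19.4550 min.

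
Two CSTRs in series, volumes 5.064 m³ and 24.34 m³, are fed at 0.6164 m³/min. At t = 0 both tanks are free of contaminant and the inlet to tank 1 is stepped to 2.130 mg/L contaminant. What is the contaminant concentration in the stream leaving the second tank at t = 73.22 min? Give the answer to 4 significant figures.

Time constants: τᵢ = Vᵢ/Q for each well-mixed tank.
τ₁ = 5.064/0.6164 = 8.21544 min; τ₂ = 24.34/0.6164 = 39.4873 min.
Solving the cascade with C₁(0)=C₂(0)=0 gives C₂(t) = C_in[1 − (τ₁ e^(−t/τ₁) − τ₂ e^(−t/τ₂))/(τ₁ − τ₂)].
At t = 73.22: e^(−t/τ₁) = 0.000134697, e^(−t/τ₂) = 0.156568.
C₂ = 2.130·[1 − (8.21544·0.000134697 − 39.4873·0.156568)/(-31.2719)] = 2.130·0.802335 = 1.70897 mg/L.

1.709 mg/L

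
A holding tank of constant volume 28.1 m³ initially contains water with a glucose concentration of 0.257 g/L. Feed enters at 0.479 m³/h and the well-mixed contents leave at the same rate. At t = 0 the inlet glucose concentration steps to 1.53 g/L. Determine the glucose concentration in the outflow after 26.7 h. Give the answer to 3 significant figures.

0.722 g/L

Unsteady species balance (constant V, well mixed): V dC/dt = Q(C_in − C).
Rewrite as dC/dt + C/τ = C_in/τ, τ = V/Q = 58.664 h.
C approaches C_in exponentially: C(t) = C_in + (C₀ − C_in) e^(−t/τ).
C(26.7) = 1.53 + (0.257 − 1.53)·e^(−26.7/58.664) = 1.53 + (-1.2730)·0.63436 = 0.72246 g/L.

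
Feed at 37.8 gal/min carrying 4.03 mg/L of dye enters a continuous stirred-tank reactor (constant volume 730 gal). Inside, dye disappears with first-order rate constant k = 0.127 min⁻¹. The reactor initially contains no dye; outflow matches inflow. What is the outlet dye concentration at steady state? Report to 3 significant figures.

1.17 mg/L

Species balance: V dC/dt = Q C_in − Q C − k V C.
Steady state (dC/dt = 0): C_ss = Q C_in/(Q + kV) = C_in/(1 + kV/Q).
C_ss = 37.8·4.03/(37.8 + 0.127·730) = 152.33/130.51 = 1.1672 mg/L.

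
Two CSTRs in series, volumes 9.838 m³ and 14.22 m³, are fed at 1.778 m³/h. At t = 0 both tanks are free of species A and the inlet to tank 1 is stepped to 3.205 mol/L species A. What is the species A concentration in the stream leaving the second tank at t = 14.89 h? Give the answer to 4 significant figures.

2.077 mol/L

Species balance on tank i: dCᵢ/dt = (Cᵢ₋₁ − Cᵢ)/τᵢ with τᵢ = Vᵢ/Q.
τ₁ = 9.838/1.778 = 5.53318 h; τ₂ = 14.22/1.778 = 7.99775 h.
Solving the cascade with C₁(0)=C₂(0)=0 gives C₂(t) = C_in[1 − (τ₁ e^(−t/τ₁) − τ₂ e^(−t/τ₂))/(τ₁ − τ₂)].
At t = 14.89: e^(−t/τ₁) = 0.0678106, e^(−t/τ₂) = 0.155397.
C₂ = 3.205·[1 − (5.53318·0.0678106 − 7.99775·0.155397)/(-2.46457)] = 3.205·0.647964 = 2.07672 mol/L.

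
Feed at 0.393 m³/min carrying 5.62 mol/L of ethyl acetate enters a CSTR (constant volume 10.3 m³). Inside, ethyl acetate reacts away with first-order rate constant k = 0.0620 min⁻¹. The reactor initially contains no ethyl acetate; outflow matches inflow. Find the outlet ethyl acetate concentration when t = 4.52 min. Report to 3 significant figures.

0.780 mol/L

Species balance: V dC/dt = Q C_in − Q C − k V C.
dC/dt = (Q/V) C_in − (Q/V + k) C; effective rate a = Q/V + k = 0.038155 + 0.0620 = 0.10016 min⁻¹.
C_ss = Q C_in/(Q + kV) = 2.1410 mol/L; C(t) = C_ss + (C₀ − C_ss) e^(−a t).
C(4.52) = 2.1410 + (-2.1410)·e^(−0.10016·4.52) = 2.1410 + (-2.1410)·0.63591 = 0.77952 mol/L.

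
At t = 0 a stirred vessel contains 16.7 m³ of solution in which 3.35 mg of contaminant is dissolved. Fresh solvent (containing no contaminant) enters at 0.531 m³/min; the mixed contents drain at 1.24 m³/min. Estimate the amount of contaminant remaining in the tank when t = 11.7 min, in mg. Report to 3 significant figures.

1.01 mg

Let m(t) be the amount of contaminant. Volume: V(t) = V₀ + (Q_in − Q_out) t = 16.7 − 0.70900 t; V(11.7) = 8.4047 m³.
Solute balance: dm/dt = 0 − Q_out C = −Q_out m/V(t).
dm/m = −Q_out dt/(V₀ − 0.70900 t); integrating gives ln(m/m₀) = −(Q_out/(Q_in−Q_out)) ln(V/V₀).
m = m₀ (V₀/V)^(Q_out/(Q_in−Q_out)) = 3.35 × (16.7/8.4047)^(-1.7489) = 1.0081 mg.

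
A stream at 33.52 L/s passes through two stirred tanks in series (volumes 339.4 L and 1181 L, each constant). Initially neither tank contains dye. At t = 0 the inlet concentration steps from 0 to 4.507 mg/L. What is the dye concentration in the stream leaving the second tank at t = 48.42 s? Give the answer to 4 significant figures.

Each tank obeys Vᵢ dCᵢ/dt = Q(Cᵢ₋₁ − Cᵢ), so τᵢ = Vᵢ/Q.
τ₁ = 339.4/33.52 = 10.1253 s; τ₂ = 1181/33.52 = 35.2327 s.
Solving the cascade with C₁(0)=C₂(0)=0 gives C₂(t) = C_in[1 − (τ₁ e^(−t/τ₁) − τ₂ e^(−t/τ₂))/(τ₁ − τ₂)].
At t = 48.42: e^(−t/τ₁) = 0.00837854, e^(−t/τ₂) = 0.253019.
C₂ = 4.507·[1 − (10.1253·0.00837854 − 35.2327·0.253019)/(-25.1074)] = 4.507·0.648323 = 2.92199 mg/L.

2.922 mg/L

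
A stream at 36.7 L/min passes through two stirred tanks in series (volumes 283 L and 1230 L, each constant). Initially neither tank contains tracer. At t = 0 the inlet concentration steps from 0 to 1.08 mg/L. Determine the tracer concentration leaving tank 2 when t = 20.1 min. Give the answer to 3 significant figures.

0.334 mg/L

Species balance on tank i: dCᵢ/dt = (Cᵢ₋₁ − Cᵢ)/τᵢ with τᵢ = Vᵢ/Q.
τ₁ = 283/36.7 = 7.7112 min; τ₂ = 1230/36.7 = 33.515 min.
Solving the cascade with C₁(0)=C₂(0)=0 gives C₂(t) = C_in[1 − (τ₁ e^(−t/τ₁) − τ₂ e^(−t/τ₂))/(τ₁ − τ₂)].
At t = 20.1: e^(−t/τ₁) = 0.073784, e^(−t/τ₂) = 0.54896.
C₂ = 1.08·[1 − (7.7112·0.073784 − 33.515·0.54896)/(-25.804)] = 1.08·0.30904 = 0.33376 mg/L.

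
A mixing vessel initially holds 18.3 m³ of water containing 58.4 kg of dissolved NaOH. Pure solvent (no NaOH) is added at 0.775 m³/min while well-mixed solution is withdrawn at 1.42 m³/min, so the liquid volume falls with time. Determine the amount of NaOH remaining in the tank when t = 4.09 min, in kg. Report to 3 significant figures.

Let m(t) be the amount of NaOH. Volume: V(t) = V₀ + (Q_in − Q_out) t = 18.3 − 0.64500 t; V(4.09) = 15.662 m³.
No NaOH enters, so dm/dt = −Q_out · (m/V).
dm/m = −Q_out dt/(V₀ − 0.64500 t); integrating gives ln(m/m₀) = −(Q_out/(Q_in−Q_out)) ln(V/V₀).
m = m₀ (V₀/V)^(Q_out/(Q_in−Q_out)) = 58.4 × (18.3/15.662)^(-2.2016) = 41.455 kg.

41.5 kg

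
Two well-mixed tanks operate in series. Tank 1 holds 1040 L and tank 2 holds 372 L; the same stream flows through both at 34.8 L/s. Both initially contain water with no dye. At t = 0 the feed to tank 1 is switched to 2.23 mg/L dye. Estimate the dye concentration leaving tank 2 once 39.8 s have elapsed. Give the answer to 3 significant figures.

1.34 mg/L

Time constants: τᵢ = Vᵢ/Q for each well-mixed tank.
τ₁ = 1040/34.8 = 29.885 s; τ₂ = 372/34.8 = 10.690 s.
Tank 1: C₁ = C_in(1 − e^(−t/τ₁)). Tank 2 (τ₁ ≠ τ₂): C₂ = C_in[1 − (τ₁ e^(−t/τ₁) − τ₂ e^(−t/τ₂))/(τ₁ − τ₂)].
At t = 39.8: e^(−t/τ₁) = 0.26401, e^(−t/τ₂) = 0.024156.
C₂ = 2.23·[1 − (29.885·0.26401 − 10.690·0.024156)/(19.195)] = 2.23·0.60242 = 1.3434 mg/L.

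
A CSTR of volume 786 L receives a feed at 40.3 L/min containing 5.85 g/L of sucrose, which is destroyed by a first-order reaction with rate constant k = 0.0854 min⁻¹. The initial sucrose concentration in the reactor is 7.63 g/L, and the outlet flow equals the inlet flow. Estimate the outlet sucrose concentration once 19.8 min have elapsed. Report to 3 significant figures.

Accumulation = in − out − consumed: V dC/dt = Q C_in − Q C − k V C.
dC/dt = (Q/V) C_in − (Q/V + k) C; effective rate a = Q/V + k = 0.051272 + 0.0854 = 0.13667 min⁻¹.
C_ss = Q C_in/(Q + kV) = 2.1946 g/L; C(t) = C_ss + (C₀ − C_ss) e^(−a t).
C(19.8) = 2.1946 + (5.4354)·e^(−0.13667·19.8) = 2.1946 + (5.4354)·0.066796 = 2.5577 g/L.

2.56 g/L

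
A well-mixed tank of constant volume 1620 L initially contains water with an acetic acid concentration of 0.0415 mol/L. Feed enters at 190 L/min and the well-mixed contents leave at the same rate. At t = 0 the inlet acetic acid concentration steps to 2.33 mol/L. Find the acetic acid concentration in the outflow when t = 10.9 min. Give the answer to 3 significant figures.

Unsteady species balance (constant V, well mixed): V dC/dt = Q(C_in − C).
Time constant τ = V/Q = 1620/190 = 8.5263 min.
This is linear first-order; C(t) = C_in + (C₀ − C_in) e^(−t/τ).
C(10.9) = 2.33 + (0.0415 − 2.33)·e^(−10.9/8.5263) = 2.33 + (-2.2885)·0.27848 = 1.6927 mol/L.

1.69 mol/L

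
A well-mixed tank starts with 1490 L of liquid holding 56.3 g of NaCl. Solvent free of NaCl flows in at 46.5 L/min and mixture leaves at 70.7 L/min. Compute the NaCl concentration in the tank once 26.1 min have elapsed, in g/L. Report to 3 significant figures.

Total volume: dV/dt = Q_in − Q_out = -24.200 L/min, so V(t) = 1490 − 24.200 t and V(26.1) = 858.38 L.
Species balance (pure solvent in): dm/dt = −Q_out · m/V(t).
dm/m = −Q_out dt/(V₀ − 24.200 t); integrating gives ln(m/m₀) = −(Q_out/(Q_in−Q_out)) ln(V/V₀).
m = m₀ (V₀/V)^(Q_out/(Q_in−Q_out)) = 56.3 × (1490/858.38)^(-2.9215) = 11.241 g.
C = m/V = 11.241/858.38 = 0.013095 g/L.

0.0131 g/L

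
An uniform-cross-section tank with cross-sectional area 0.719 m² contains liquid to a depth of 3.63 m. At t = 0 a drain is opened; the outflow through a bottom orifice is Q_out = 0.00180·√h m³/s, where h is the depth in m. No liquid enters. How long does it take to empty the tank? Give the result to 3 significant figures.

1520 s

Mass balance (ρ constant): A dh/dt = −0.00180 √h.
∫ h^(−1/2) dh = −(0.00180/A) ∫ dt, giving 2√h = 2√h₀ − (0.00180/A) t.
Tank is empty when √h = 0: t_empty = 2A√h₀/0.00180.
t_empty = 2·0.719·√3.63/0.00180 = 1.4380·1.9053/0.00180 = 1522.1 s.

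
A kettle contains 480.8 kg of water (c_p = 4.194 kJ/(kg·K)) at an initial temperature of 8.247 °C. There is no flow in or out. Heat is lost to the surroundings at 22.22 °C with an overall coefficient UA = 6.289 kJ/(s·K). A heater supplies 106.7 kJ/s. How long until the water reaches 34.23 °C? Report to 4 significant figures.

First-law balance (no shaft work): M c_p dT/dt = −UA(T − T_amb) + Q̇.
τ = M c_p/UA = 320.635 s; T_ss = T_amb + Q̇/UA = 22.22 + 106.7/6.289 = 39.1861 °C.
T(t) = T_ss + (T₀ − T_ss)e^(−t/τ); set T = 34.23:
t = −τ ln[(T − T_ss)/(T₀ − T_ss)] = −320.635 · ln(0.160190) = 587.210 s.

587.2 s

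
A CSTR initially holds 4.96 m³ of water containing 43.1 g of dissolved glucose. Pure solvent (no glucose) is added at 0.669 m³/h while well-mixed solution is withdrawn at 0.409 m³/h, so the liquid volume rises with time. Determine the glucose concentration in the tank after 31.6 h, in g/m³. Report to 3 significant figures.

0.703 g/m³

Let m(t) be the amount of glucose. Volume: V(t) = V₀ + (Q_in − Q_out) t = 4.96 + 0.26000 t; V(31.6) = 13.176 m³.
Species balance (pure solvent in): dm/dt = −Q_out · m/V(t).
Separate: dm/m = −Q_out dt/V(t) ⇒ ln(m/m₀) = −(Q_out/(Q_in−Q_out)) ln(V/V₀).
m = m₀ (V₀/V)^(Q_out/(Q_in−Q_out)) = 43.1 × (4.96/13.176)^(1.5731) = 9.2687 g.
C = m/V = 9.2687/13.176 = 0.70345 g/m³.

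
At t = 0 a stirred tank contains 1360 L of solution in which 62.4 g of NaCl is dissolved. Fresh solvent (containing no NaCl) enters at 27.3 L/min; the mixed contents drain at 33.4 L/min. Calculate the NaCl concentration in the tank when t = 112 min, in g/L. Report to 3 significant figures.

Total volume: dV/dt = Q_in − Q_out = -6.1000 L/min, so V(t) = 1360 − 6.1000 t and V(112) = 676.80 L.
No NaCl enters, so dm/dt = −Q_out · (m/V).
Separate: dm/m = −Q_out dt/V(t) ⇒ ln(m/m₀) = −(Q_out/(Q_in−Q_out)) ln(V/V₀).
m = m₀ (V₀/V)^(Q_out/(Q_in−Q_out)) = 62.4 × (1360/676.80)^(-5.4754) = 1.3668 g.
C = m/V = 1.3668/676.80 = 0.0020195 g/L.

0.00202 g/L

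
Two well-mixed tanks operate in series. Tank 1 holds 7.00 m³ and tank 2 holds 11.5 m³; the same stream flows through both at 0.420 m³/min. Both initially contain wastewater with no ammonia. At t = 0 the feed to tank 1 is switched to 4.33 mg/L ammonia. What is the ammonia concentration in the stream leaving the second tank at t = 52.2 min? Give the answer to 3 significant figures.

2.98 mg/L

Time constants: τᵢ = Vᵢ/Q for each well-mixed tank.
τ₁ = 7.00/0.420 = 16.667 min; τ₂ = 11.5/0.420 = 27.381 min.
Solving the cascade with C₁(0)=C₂(0)=0 gives C₂(t) = C_in[1 − (τ₁ e^(−t/τ₁) − τ₂ e^(−t/τ₂))/(τ₁ − τ₂)].
At t = 52.2: e^(−t/τ₁) = 0.043630, e^(−t/τ₂) = 0.14861.
C₂ = 4.33·[1 − (16.667·0.043630 − 27.381·0.14861)/(-10.714)] = 4.33·0.68809 = 2.9794 mg/L.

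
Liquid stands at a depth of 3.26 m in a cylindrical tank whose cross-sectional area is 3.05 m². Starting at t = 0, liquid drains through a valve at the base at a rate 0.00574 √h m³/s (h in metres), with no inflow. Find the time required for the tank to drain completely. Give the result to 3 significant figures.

Accumulation of liquid (constant cross-section A): A dh/dt = −0.00574 √h.
∫ h^(−1/2) dh = −(0.00574/A) ∫ dt, giving 2√h = 2√h₀ − (0.00574/A) t.
Set h = 0: 2√h₀ = (0.00574/A) t_empty ⇒ t_empty = 2A√h₀/0.00574.
t_empty = 2·3.05·√3.26/0.00574 = 6.1000·1.8055/0.00574 = 1918.8 s.

1920 s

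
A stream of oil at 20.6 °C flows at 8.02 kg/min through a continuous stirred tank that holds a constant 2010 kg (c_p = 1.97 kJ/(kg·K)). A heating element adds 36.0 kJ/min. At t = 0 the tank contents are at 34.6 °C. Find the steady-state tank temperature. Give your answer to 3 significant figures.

M c_p dT/dt = ṁ c_p (T_in − T) + Q̇.
At steady state dT/dt = 0 ⇒ T_ss = T_in + Q̇/(ṁ c_p) = 20.6 + 36.0/(8.02·1.97) = 22.879 °C.

22.9 °C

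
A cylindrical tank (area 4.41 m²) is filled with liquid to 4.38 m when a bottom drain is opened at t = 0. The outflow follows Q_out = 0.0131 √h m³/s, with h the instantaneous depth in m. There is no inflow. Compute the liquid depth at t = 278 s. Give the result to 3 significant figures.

2.82 m

With no inflow, A dh/dt = −0.0131 √h.
∫ h^(−1/2) dh = −(0.0131/A) ∫ dt, giving 2√h = 2√h₀ − (0.0131/A) t.
√h = √4.38 − 0.0131·278/(2·4.41) = 2.0928 − 0.41290 = 1.6799.
h = 1.6799² = 2.8222 m.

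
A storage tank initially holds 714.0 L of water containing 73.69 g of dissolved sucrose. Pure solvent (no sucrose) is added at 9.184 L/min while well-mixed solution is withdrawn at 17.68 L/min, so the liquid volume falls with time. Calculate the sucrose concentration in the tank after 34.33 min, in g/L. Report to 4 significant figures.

Total volume: dV/dt = Q_in − Q_out = -8.49600 L/min, so V(t) = 714.0 − 8.49600 t and V(34.33) = 422.332 L.
Solute balance: dm/dt = 0 − Q_out C = −Q_out m/V(t).
dm/m = −Q_out dt/(V₀ − 8.49600 t); integrating gives ln(m/m₀) = −(Q_out/(Q_in−Q_out)) ln(V/V₀).
m = m₀ (V₀/V)^(Q_out/(Q_in−Q_out)) = 73.69 × (714.0/422.332)^(-2.08098) = 24.7089 g.
C = m/V = 24.7089/422.332 = 0.0585059 g/L.

0.05851 g/L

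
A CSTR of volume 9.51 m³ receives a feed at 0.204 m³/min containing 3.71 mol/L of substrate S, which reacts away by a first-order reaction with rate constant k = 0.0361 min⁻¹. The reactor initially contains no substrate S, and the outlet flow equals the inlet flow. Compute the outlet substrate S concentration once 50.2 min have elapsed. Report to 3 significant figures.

1.31 mol/L

V dC/dt = Q(C_in − C) − k V C.
dC/dt = (Q/V) C_in − (Q/V + k) C; effective rate a = Q/V + k = 0.021451 + 0.0361 = 0.057551 min⁻¹.
C_ss = Q C_in/(Q + kV) = 1.3828 mol/L; C(t) = C_ss + (C₀ − C_ss) e^(−a t).
C(50.2) = 1.3828 + (-1.3828)·e^(−0.057551·50.2) = 1.3828 + (-1.3828)·0.055628 = 1.3059 mol/L.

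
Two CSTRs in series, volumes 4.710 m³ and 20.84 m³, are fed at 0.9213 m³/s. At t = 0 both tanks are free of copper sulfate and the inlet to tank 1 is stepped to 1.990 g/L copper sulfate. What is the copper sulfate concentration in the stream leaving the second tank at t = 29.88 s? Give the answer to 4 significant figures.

Species balance on tank i: dCᵢ/dt = (Cᵢ₋₁ − Cᵢ)/τᵢ with τᵢ = Vᵢ/Q.
τ₁ = 4.710/0.9213 = 5.11234 s; τ₂ = 20.84/0.9213 = 22.6202 s.
Solving the cascade with C₁(0)=C₂(0)=0 gives C₂(t) = C_in[1 − (τ₁ e^(−t/τ₁) − τ₂ e^(−t/τ₂))/(τ₁ − τ₂)].
At t = 29.88: e^(−t/τ₁) = 0.00289526, e^(−t/τ₂) = 0.266884.
C₂ = 1.990·[1 − (5.11234·0.00289526 − 22.6202·0.266884)/(-17.5079)] = 1.990·0.656031 = 1.30550 g/L.

1.306 g/L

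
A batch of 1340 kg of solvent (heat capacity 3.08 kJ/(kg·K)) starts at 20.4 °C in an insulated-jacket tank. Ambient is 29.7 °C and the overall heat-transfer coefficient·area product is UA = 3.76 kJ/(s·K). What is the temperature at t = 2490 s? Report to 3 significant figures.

28.7 °C

Energy balance: M c_p dT/dt = −UA(T − T_amb).
dT/dt = (T_ss − T)/τ with T_ss = T_amb = 29.700 °C, τ = M c_p/UA = 1340·3.08/3.76 = 1097.7 s.
T approaches T_ss exponentially: T(t) = T_ss + (T₀ − T_ss) e^(−t/τ).
T(2490) = 29.700 + (-9.3000)·0.10347 = 28.738 °C.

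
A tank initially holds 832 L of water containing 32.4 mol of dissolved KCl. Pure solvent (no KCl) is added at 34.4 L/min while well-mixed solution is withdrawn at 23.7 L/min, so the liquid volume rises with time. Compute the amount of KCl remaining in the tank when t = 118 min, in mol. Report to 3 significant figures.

4.19 mol

Total volume: dV/dt = Q_in − Q_out = 10.700 L/min, so V(t) = 832 + 10.700 t and V(118) = 2094.6 L.
Solute balance: dm/dt = 0 − Q_out C = −Q_out m/V(t).
dm/m = −Q_out dt/(V₀ + 10.700 t); integrating gives ln(m/m₀) = −(Q_out/(Q_in−Q_out)) ln(V/V₀).
m = m₀ (V₀/V)^(Q_out/(Q_in−Q_out)) = 32.4 × (832/2094.6)^(2.2150) = 4.1918 mol.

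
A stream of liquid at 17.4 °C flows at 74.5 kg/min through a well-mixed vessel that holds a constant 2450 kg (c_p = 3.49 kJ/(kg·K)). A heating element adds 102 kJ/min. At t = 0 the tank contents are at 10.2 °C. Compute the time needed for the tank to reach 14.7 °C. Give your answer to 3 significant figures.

29.5 min

M c_p dT/dt = ṁ c_p (T_in − T) + Q̇.
τ = M/ṁ = 32.886 min; T_ss = T_in + Q̇/(ṁ c_p) = 17.792 °C.
T(t) = T_ss + (T₀ − T_ss) e^(−t/τ). Set T = 14.7:
e^(−t/τ) = (14.7 − 17.792)/(10.2 − 17.792) = 0.40729
t = −32.886 · ln(0.40729) = 29.539 min.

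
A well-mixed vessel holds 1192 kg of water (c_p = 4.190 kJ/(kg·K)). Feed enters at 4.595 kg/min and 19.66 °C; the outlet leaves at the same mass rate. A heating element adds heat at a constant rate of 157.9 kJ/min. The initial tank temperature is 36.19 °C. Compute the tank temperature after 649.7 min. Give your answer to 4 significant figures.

28.54 °C

M c_p dT/dt = ṁ c_p (T_in − T) + Q̇.
τ = M/ṁ = 259.412 min; T_ss = T_in + Q̇/(ṁ c_p) = 19.66 + 157.9/(4.595·4.190) = 27.8613 °C.
Solution: T(t) = T_ss + (T₀ − T_ss) e^(−t/τ).
T(649.7) = 27.8613 + (8.32870)·e^(−649.7/259.412) = 27.8613 + (8.32870)·0.0817159 = 28.5419 °C.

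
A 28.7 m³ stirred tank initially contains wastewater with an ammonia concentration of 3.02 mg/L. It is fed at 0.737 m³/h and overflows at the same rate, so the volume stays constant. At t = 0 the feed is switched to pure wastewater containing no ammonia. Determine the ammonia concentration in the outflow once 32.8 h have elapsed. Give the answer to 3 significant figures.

Species balance on the tank: V dC/dt = Q(C_in − C).
Time constant τ = V/Q = 28.7/0.737 = 38.942 h.
This is linear first-order; C(t) = C_in + (C₀ − C_in) e^(−t/τ).
C(32.8) = 0 + (3.02 − 0)·e^(−32.8/38.942) = 0 + (3.0200)·0.43072 = 1.3008 mg/L.

1.30 mg/L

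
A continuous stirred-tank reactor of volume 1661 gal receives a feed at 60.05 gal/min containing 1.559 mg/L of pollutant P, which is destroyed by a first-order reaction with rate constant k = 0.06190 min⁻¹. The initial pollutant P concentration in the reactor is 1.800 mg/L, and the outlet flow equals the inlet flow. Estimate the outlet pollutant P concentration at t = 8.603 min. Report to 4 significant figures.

Species balance: V dC/dt = Q C_in − Q C − k V C.
This is linear with rate a = Q/V + k = 0.0980529 min⁻¹.
C_ss = Q C_in/(Q + kV) = 0.574816 mg/L; C(t) = C_ss + (C₀ − C_ss) e^(−a t).
C(8.603) = 0.574816 + (1.22518)·e^(−0.0980529·8.603) = 0.574816 + (1.22518)·0.430181 = 1.10187 mg/L.

1.102 mg/L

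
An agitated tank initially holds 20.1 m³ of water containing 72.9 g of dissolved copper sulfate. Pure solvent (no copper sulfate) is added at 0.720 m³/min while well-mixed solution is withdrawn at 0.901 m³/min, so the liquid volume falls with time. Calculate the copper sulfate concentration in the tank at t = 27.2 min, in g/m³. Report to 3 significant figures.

1.19 g/m³

Total volume: dV/dt = Q_in − Q_out = -0.18100 m³/min, so V(t) = 20.1 − 0.18100 t and V(27.2) = 15.177 m³.
No copper sulfate enters, so dm/dt = −Q_out · (m/V).
dm/m = −Q_out dt/(V₀ − 0.18100 t); integrating gives ln(m/m₀) = −(Q_out/(Q_in−Q_out)) ln(V/V₀).
m = m₀ (V₀/V)^(Q_out/(Q_in−Q_out)) = 72.9 × (20.1/15.177)^(-4.9779) = 18.003 g.
C = m/V = 18.003/15.177 = 1.1862 g/m³.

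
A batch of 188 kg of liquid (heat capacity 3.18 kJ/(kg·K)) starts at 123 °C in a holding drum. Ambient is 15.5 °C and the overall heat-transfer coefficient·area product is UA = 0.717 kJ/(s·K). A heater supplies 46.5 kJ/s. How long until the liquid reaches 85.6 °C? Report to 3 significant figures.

1750 s

Heat balance on the well-mixed liquid: M c_p dT/dt = −UA(T − T_amb) + Q̇.
τ = M c_p/UA = 833.81 s; T_ss = T_amb + Q̇/UA = 15.5 + 46.5/0.717 = 80.354 °C.
T(t) = T_ss + (T₀ − T_ss)e^(−t/τ); set T = 85.6:
t = −τ ln[(T − T_ss)/(T₀ − T_ss)] = −833.81 · ln(0.12302) = 1747.2 s.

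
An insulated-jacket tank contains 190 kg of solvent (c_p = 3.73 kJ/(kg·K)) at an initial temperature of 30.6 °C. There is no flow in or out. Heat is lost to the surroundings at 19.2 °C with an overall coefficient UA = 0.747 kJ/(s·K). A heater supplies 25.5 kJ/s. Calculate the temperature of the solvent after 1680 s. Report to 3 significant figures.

49.5 °C

Lumped-capacitance energy balance: M c_p dT/dt = UA(T_amb − T) + Q̇.
dT/dt = (T_ss − T)/τ with T_ss = T_amb + Q̇/UA = 19.2 + 25.5/0.747 = 53.337 °C, τ = M c_p/UA = 190·3.73/0.747 = 948.73 s.
Solution: T(t) = T_ss + (T₀ − T_ss) e^(−t/τ).
T(1680) = 53.337 + (-22.737)·0.17020 = 49.467 °C.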